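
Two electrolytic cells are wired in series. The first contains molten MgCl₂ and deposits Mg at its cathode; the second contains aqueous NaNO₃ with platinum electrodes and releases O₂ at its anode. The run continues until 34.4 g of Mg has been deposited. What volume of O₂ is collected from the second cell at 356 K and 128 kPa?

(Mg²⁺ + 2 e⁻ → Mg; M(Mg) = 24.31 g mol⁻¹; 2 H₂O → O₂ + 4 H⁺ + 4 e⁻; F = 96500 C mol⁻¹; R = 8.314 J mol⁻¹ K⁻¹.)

16.4 L

n(Mg) = 34.4 / 24.31 = 1.415 mol, so n(e⁻) = 2 × 1.415 = 2.830 mol.
The cells are in series, so the same 2.830 mol of electrons passes through the second cell.
2 H₂O → O₂ + 4 H⁺ + 4 e⁻ — 4 mol e⁻ per mol O₂, so n(O₂) = 2.830/4 = 0.7075 mol.
V = nRT/P = (0.7075 × 8.314 × 356) / (128 × 10³) = 0.0164 m³ = 16.4 L.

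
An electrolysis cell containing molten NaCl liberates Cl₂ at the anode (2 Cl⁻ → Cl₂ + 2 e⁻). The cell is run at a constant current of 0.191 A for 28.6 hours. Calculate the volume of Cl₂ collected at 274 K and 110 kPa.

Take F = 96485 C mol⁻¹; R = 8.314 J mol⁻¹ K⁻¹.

Q = I·t = 0.1910 A × 102960 s = 19670 C.
n(e⁻) = Q/F = 19670 / 96485 = 0.2038 mol.
2 electrons are transferred per Cl₂ molecule, so n(Cl₂) = 0.2038 / 2 = 0.1019 mol.
V = nRT/P = (0.1019 × 8.314 × 274) / (110 × 10³ Pa) = 0.00211 m³ = 2.11 L.

2.11 L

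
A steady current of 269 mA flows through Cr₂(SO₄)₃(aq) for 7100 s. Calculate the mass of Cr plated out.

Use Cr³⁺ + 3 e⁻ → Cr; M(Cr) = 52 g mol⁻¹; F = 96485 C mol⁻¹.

0.343 g

Q = I·t = 0.2690 A × 7100.0 s = 1910 C.
n(e⁻) = Q/F = 1910 / 96485 = 0.01979 mol.
Cr³⁺ + 3 e⁻ → Cr, so n(Cr) = n(e⁻)/3 = 0.006598 mol.
m = n·M = 0.006598 × 52 = 0.343 g.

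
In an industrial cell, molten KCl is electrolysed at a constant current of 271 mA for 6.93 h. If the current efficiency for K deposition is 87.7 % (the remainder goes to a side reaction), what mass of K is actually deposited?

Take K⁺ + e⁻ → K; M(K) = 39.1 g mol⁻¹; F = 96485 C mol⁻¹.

Q = I·t = 0.2710 × 24948 = 6761 C.
n(e⁻) = 6761/96485 = 0.07007 mol; theoretically n(K) = 0.07007/1 = 0.07007 mol, m_theo = 2.740 g.
At 87.7 % efficiency, m_actual = 0.877 × 2.740 = 2.40 g.

2.40 g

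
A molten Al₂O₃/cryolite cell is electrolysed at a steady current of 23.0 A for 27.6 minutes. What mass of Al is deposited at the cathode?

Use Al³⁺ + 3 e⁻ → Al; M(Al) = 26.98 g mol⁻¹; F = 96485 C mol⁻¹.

Q = I·t = 23.00 A × 1656.0 s = 38090 C.
n(e⁻) = Q/F = 38090 / 96485 = 0.3948 mol.
Al³⁺ + 3 e⁻ → Al, so n(Al) = n(e⁻)/3 = 0.1316 mol.
m = n·M = 0.1316 × 26.98 = 3.55 g.

3.55 g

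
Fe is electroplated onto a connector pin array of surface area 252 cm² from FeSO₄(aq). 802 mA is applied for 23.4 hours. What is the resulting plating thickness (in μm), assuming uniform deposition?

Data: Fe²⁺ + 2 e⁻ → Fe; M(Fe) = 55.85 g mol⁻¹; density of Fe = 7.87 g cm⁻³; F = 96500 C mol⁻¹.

98.6 μm

Q = I·t = 0.8020 × 84240 = 67560 C; n(e⁻) = 0.7001 mol.
n(Fe) = n(e⁻)/2 = 0.3501 mol, so m = 0.3501 × 55.85 = 19.55 g.
Volume = m/ρ = 19.55 / 7.87 = 2.484 cm³.
Thickness = V/A = 2.484 / 252 = 0.00986 cm = 98.6 μm.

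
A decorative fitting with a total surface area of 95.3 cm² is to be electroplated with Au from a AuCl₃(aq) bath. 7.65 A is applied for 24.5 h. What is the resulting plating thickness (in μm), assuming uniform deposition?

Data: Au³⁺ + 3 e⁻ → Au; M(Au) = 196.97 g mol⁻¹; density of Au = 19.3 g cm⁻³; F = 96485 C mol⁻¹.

Q = I·t = 7.650 × 88200 = 674700 C; n(e⁻) = 6.993 mol.
n(Au) = n(e⁻)/3 = 2.331 mol, so m = 2.331 × 196.97 = 459.1 g.
Volume = m/ρ = 459.1 / 19.3 = 23.79 cm³.
Thickness = V/A = 23.79 / 95.3 = 0.250 cm = 2500 μm.

2500 μm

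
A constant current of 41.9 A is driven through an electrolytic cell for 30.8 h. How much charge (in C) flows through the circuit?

4.65 × 10⁶ C

Q = I·t = 41.90 A × 110880 s = 4.65 × 10⁶ C.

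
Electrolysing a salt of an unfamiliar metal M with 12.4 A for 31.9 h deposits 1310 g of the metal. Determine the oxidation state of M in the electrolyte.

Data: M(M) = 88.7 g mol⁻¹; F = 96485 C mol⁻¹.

Q = I·t = 12.40 A × 114840 s = 1424000 C, so n(e⁻) = 1424000/96485 = 14.76 mol.
n(M) deposited = 1310 / 88.7 = 14.77 mol.
Electrons per atom = n(e⁻)/n(M) = 14.76 / 14.77 = 0.999 ≈ 1, so the ion is M⁺.

+1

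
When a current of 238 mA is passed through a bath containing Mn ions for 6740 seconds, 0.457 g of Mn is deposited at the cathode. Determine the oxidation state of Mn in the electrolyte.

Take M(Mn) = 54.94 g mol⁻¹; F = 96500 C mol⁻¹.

Q = I·t = 0.2380 A × 6740.0 s = 1604 C, so n(e⁻) = 1604/96500 = 0.01662 mol.
n(Mn) deposited = 0.457 / 54.94 = 0.008318 mol.
Electrons per atom = n(e⁻)/n(Mn) = 0.01662 / 0.008318 = 2.00 ≈ 2, so the ion is Mn²⁺.

+2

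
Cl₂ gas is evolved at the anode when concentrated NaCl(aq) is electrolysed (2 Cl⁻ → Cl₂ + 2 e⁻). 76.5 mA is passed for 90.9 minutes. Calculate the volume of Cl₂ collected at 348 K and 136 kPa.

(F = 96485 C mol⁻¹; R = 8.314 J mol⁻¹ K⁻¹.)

0.0460 L

Q = I·t = 0.07650 A × 5454.0 s = 417.2 C.
n(e⁻) = Q/F = 417.2 / 96485 = 0.004324 mol.
2 electrons are transferred per Cl₂ molecule, so n(Cl₂) = 0.004324 / 2 = 0.002162 mol.
V = nRT/P = (0.002162 × 8.314 × 348) / (136 × 10³ Pa) = 4.60 × 10⁻⁵ m³ = 0.0460 L.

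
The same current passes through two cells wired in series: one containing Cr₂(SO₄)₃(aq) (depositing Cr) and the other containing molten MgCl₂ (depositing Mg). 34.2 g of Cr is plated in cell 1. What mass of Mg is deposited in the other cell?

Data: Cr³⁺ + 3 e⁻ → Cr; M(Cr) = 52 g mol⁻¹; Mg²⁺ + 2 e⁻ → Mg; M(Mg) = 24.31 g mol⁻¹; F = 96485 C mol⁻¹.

n(Cr) = 34.2 / 52 = 0.6577 mol.
Since Cr³⁺ + 3 e⁻ → Cr, n(e⁻) passed = 3 × 0.6577 = 1.973 mol.
Cells in series carry the same charge, so the same 1.973 mol of electrons passes through cell 2.
Mg²⁺ + 2 e⁻ → Mg, so n(Mg) = 1.973 / 2 = 0.9865 mol.
m(Mg) = 0.9865 × 24.31 = 24.0 g.

24.0 g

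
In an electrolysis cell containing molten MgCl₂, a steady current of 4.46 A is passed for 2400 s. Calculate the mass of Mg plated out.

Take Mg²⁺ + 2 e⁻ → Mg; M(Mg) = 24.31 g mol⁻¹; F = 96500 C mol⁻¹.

Q = I·t = 4.460 A × 2400.0 s = 10700 C.
n(e⁻) = Q/F = 10700 / 96500 = 0.1109 mol.
Mg²⁺ + 2 e⁻ → Mg, so n(Mg) = n(e⁻)/2 = 0.05546 mol.
m = n·M = 0.05546 × 24.31 = 1.35 g.

1.35 g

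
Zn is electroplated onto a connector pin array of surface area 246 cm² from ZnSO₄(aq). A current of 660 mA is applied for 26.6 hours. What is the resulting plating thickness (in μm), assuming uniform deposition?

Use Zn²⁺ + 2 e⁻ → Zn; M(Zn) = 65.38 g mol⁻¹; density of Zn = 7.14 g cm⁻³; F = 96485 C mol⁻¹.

122 μm

Q = I·t = 0.6600 × 95760 = 63200 C; n(e⁻) = 0.6550 mol.
n(Zn) = n(e⁻)/2 = 0.3275 mol, so m = 0.3275 × 65.38 = 21.41 g.
Volume = m/ρ = 21.41 / 7.14 = 2.999 cm³.
Thickness = V/A = 2.999 / 246 = 0.0122 cm = 122 μm.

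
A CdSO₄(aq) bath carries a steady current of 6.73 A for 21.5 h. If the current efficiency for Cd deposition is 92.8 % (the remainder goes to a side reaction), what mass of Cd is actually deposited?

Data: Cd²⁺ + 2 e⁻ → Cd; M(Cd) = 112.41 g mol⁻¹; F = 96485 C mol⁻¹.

282 g

Q = I·t = 6.730 × 77400 = 520900 C.
n(e⁻) = 520900/96485 = 5.399 mol; theoretically n(Cd) = 5.399/2 = 2.699 mol, m_theo = 303.4 g.
At 92.8 % efficiency, m_actual = 0.928 × 303.4 = 282 g.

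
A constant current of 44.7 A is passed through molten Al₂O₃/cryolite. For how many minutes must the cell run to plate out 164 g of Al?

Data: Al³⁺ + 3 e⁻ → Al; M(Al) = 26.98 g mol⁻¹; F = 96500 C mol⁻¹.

n(Al) = m/M = 164 / 26.98 = 6.079 mol.
Each Al atom requires 3 electrons, so n(e⁻) = 3 × 6.079 = 18.24 mol.
Q = n(e⁻)·F = 18.24 × 96500 = 1760000 C.
t = Q/I = 1760000 / 44.70 A = 39370 s = 656 min.

656 min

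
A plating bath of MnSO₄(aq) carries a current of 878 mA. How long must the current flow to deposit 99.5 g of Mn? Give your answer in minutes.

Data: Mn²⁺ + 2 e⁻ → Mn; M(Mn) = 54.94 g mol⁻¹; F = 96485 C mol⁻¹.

6630 min

n(Mn) = m/M = 99.5 / 54.94 = 1.811 mol.
Each Mn atom requires 2 electrons, so n(e⁻) = 2 × 1.811 = 3.622 mol.
Q = n(e⁻)·F = 3.622 × 96485 = 349500 C.
t = Q/I = 349500 / 0.8780 A = 398000 s = 6630 min.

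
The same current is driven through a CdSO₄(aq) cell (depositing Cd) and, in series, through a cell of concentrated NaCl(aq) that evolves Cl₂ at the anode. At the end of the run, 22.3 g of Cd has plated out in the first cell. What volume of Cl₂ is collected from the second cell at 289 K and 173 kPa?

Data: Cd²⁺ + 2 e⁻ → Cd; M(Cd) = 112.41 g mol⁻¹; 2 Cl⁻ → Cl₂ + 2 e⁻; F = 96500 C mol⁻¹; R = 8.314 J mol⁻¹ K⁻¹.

n(Cd) = 22.3 / 112.41 = 0.1984 mol, so n(e⁻) = 2 × 0.1984 = 0.3968 mol.
The cells are in series, so the same 0.3968 mol of electrons passes through the second cell.
2 Cl⁻ → Cl₂ + 2 e⁻ — 2 mol e⁻ per mol Cl₂, so n(Cl₂) = 0.3968/2 = 0.1984 mol.
V = nRT/P = (0.1984 × 8.314 × 289) / (173 × 10³) = 0.00276 m³ = 2.76 L.

2.76 L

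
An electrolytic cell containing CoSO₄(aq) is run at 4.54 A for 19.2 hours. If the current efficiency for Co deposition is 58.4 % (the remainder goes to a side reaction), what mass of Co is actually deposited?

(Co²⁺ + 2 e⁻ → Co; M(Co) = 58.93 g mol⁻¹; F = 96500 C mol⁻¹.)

56.0 g

Q = I·t = 4.540 × 69120 = 313800 C.
n(e⁻) = 313800/96500 = 3.252 mol; theoretically n(Co) = 3.252/2 = 1.626 mol, m_theo = 95.82 g.
At 58.4 % efficiency, m_actual = 0.584 × 95.82 = 56.0 g.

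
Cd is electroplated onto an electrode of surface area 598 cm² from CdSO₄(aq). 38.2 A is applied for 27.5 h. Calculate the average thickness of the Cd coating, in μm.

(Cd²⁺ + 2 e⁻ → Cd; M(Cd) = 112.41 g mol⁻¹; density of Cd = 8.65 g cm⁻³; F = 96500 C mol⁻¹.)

Q = I·t = 38.20 × 99000 = 3782000 C; n(e⁻) = 39.19 mol.
n(Cd) = n(e⁻)/2 = 19.59 mol, so m = 19.59 × 112.41 = 2203 g.
Volume = m/ρ = 2203 / 8.65 = 254.6 cm³.
Thickness = V/A = 254.6 / 598 = 0.426 cm = 4260 μm.

4260 μm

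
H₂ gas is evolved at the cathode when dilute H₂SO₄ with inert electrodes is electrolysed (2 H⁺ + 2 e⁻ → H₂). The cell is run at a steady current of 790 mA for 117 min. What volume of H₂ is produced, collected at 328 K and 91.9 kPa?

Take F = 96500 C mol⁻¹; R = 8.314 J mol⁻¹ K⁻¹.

0.853 L

Q = I·t = 0.7900 A × 7020.0 s = 5546 C.
n(e⁻) = Q/F = 5546 / 96500 = 0.05747 mol.
2 electrons are transferred per H₂ molecule, so n(H₂) = 0.05747 / 2 = 0.02873 mol.
V = nRT/P = (0.02873 × 8.314 × 328) / (91.9 × 10³ Pa) = 8.53 × 10⁻⁴ m³ = 0.853 L.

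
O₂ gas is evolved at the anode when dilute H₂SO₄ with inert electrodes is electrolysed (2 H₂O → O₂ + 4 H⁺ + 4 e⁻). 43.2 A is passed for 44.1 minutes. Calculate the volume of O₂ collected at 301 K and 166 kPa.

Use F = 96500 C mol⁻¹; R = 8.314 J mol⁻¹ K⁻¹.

4.46 L

Q = I·t = 43.20 A × 2646.0 s = 114300 C.
n(e⁻) = Q/F = 114300 / 96500 = 1.185 mol.
4 electrons are transferred per O₂ molecule, so n(O₂) = 1.185 / 4 = 0.2961 mol.
V = nRT/P = (0.2961 × 8.314 × 301) / (166 × 10³ Pa) = 0.00446 m³ = 4.46 L.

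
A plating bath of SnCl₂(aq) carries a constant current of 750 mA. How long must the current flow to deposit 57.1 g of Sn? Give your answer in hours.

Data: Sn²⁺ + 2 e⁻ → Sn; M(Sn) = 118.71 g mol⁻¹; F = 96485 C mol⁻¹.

34.4 h

n(Sn) = m/M = 57.1 / 118.71 = 0.4810 mol.
Each Sn atom requires 2 electrons, so n(e⁻) = 2 × 0.4810 = 0.9620 mol.
Q = n(e⁻)·F = 0.9620 × 96485 = 92820 C.
t = Q/I = 92820 / 0.7500 A = 123800 s = 34.4 h.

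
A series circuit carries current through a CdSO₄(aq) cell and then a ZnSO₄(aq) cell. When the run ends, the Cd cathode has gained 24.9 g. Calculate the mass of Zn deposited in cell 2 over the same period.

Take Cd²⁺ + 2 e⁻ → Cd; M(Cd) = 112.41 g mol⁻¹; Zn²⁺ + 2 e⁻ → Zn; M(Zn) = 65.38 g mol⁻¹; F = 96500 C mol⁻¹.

14.5 g

n(Cd) = 24.9 / 112.41 = 0.2215 mol.
Since Cd²⁺ + 2 e⁻ → Cd, n(e⁻) passed = 2 × 0.2215 = 0.4430 mol.
Cells in series carry the same charge, so the same 0.4430 mol of electrons passes through cell 2.
Zn²⁺ + 2 e⁻ → Zn, so n(Zn) = 0.4430 / 2 = 0.2215 mol.
m(Zn) = 0.2215 × 65.38 = 14.5 g.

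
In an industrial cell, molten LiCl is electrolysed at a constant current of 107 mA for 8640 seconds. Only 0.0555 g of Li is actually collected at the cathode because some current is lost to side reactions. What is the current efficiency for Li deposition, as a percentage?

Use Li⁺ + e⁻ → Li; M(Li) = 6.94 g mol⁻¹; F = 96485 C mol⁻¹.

83.5 %

Q = I·t = 0.1070 × 8640.0 = 924.5 C; n(e⁻) = 924.5/96485 = 0.009582 mol.
Theoretical n(Li) = n(e⁻)/1 = 0.009582 mol, i.e. m_theo = 0.009582 × 6.94 = 0.06650 g.
Efficiency = m_actual / m_theo = 0.0555 / 0.06650 = 83.5 %.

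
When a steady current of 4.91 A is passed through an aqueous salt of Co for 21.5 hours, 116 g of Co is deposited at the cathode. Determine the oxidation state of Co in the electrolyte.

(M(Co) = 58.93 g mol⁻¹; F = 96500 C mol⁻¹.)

+2

Q = I·t = 4.910 A × 77400 s = 380000 C, so n(e⁻) = 380000/96500 = 3.938 mol.
n(Co) deposited = 116 / 58.93 = 1.968 mol.
Electrons per atom = n(e⁻)/n(Co) = 3.938 / 1.968 = 2.00 ≈ 2, so the ion is Co²⁺.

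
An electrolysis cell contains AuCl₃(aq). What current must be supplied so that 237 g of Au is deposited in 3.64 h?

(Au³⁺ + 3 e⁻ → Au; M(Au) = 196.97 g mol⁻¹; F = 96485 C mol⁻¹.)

n(Au) = 237 / 196.97 = 1.203 mol.
n(e⁻) = 3 × 1.203 = 3.610 mol.
Q = n(e⁻)·F = 3.610 × 96485 = 348300 C.
I = Q/t = 348300 / 13104 s = 26.6 A.

26.6 A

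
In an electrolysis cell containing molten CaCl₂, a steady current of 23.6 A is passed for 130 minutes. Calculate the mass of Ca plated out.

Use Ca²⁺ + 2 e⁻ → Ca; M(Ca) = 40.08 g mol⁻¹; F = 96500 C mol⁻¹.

Q = I·t = 23.60 A × 7800.0 s = 184100 C.
n(e⁻) = Q/F = 184100 / 96500 = 1.908 mol.
Ca²⁺ + 2 e⁻ → Ca, so n(Ca) = n(e⁻)/2 = 0.9538 mol.
m = n·M = 0.9538 × 40.08 = 38.2 g.

38.2 g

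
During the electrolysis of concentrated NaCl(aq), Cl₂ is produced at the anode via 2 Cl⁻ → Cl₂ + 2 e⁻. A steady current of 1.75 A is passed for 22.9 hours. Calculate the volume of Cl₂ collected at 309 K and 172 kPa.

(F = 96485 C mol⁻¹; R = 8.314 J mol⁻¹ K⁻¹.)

Q = I·t = 1.750 A × 82440 s = 144300 C.
n(e⁻) = Q/F = 144300 / 96485 = 1.495 mol.
2 electrons are transferred per Cl₂ molecule, so n(Cl₂) = 1.495 / 2 = 0.7476 mol.
V = nRT/P = (0.7476 × 8.314 × 309) / (172 × 10³ Pa) = 0.0112 m³ = 11.2 L.

11.2 L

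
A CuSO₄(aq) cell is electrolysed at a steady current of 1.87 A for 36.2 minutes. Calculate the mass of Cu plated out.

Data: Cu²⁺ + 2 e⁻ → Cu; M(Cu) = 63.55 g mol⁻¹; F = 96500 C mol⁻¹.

1.34 g

Q = I·t = 1.870 A × 2172.0 s = 4062 C.
n(e⁻) = Q/F = 4062 / 96500 = 0.04209 mol.
Cu²⁺ + 2 e⁻ → Cu, so n(Cu) = n(e⁻)/2 = 0.02104 mol.
m = n·M = 0.02104 × 63.55 = 1.34 g.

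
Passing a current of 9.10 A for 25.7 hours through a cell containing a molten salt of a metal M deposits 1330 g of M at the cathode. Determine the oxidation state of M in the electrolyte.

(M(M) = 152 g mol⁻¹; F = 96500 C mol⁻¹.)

Q = I·t = 9.100 A × 92520 s = 841900 C, so n(e⁻) = 841900/96500 = 8.725 mol.
n(M) deposited = 1330 / 152 = 8.750 mol.
Electrons per atom = n(e⁻)/n(M) = 8.725 / 8.750 = 0.997 ≈ 1, so the ion is M⁺.

+1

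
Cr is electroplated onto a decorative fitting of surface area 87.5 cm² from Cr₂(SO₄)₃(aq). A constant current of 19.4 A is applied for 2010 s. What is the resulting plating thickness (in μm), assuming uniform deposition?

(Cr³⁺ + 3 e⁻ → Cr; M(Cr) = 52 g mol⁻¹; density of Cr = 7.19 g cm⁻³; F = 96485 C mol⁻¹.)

Q = I·t = 19.40 × 2010.0 = 38990 C; n(e⁻) = 0.4041 mol.
n(Cr) = n(e⁻)/3 = 0.1347 mol, so m = 0.1347 × 52 = 7.005 g.
Volume = m/ρ = 7.005 / 7.19 = 0.9743 cm³.
Thickness = V/A = 0.9743 / 87.5 = 0.0111 cm = 111 μm.

111 μm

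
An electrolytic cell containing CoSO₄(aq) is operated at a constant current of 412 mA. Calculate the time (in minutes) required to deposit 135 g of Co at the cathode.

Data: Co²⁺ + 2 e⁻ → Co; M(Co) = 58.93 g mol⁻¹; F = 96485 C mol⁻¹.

n(Co) = m/M = 135 / 58.93 = 2.291 mol.
Each Co atom requires 2 electrons, so n(e⁻) = 2 × 2.291 = 4.582 mol.
Q = n(e⁻)·F = 4.582 × 96485 = 442100 C.
t = Q/I = 442100 / 0.4120 A = 1073000 s = 17900 min.

17900 min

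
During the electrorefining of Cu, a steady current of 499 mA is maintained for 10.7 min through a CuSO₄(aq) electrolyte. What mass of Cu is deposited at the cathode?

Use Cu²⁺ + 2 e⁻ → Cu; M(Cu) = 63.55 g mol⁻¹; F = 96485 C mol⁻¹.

Q = I·t = 0.4990 A × 642.00 s = 320.4 C.
n(e⁻) = Q/F = 320.4 / 96485 = 0.003320 mol.
Cu²⁺ + 2 e⁻ → Cu, so n(Cu) = n(e⁻)/2 = 0.001660 mol.
m = n·M = 0.001660 × 63.55 = 0.106 g.

0.106 g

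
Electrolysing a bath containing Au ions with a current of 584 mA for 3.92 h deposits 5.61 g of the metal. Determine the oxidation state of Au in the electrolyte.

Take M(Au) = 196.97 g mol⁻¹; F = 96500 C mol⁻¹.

Q = I·t = 0.5840 A × 14112 s = 8241 C, so n(e⁻) = 8241/96500 = 0.08540 mol.
n(Au) deposited = 5.61 / 196.97 = 0.02848 mol.
Electrons per atom = n(e⁻)/n(Au) = 0.08540 / 0.02848 = 3.00 ≈ 3, so the ion is Au³⁺.

+3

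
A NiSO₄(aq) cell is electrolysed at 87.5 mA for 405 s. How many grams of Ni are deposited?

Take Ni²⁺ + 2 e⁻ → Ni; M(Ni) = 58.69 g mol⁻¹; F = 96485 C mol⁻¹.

0.0108 g

Q = I·t = 0.08750 A × 405.00 s = 35.44 C.
n(e⁻) = Q/F = 35.44 / 96485 = 0.0003673 mol.
Ni²⁺ + 2 e⁻ → Ni, so n(Ni) = n(e⁻)/2 = 0.0001836 mol.
m = n·M = 0.0001836 × 58.69 = 0.0108 g.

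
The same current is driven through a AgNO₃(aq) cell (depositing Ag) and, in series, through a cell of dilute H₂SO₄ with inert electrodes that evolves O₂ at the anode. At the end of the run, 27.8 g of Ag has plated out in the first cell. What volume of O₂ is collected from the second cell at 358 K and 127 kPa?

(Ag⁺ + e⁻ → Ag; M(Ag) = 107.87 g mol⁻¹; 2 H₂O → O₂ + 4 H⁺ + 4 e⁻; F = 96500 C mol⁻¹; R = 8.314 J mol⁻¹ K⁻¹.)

1.51 L

n(Ag) = 27.8 / 107.87 = 0.2577 mol, so n(e⁻) = 1 × 0.2577 = 0.2577 mol.
The cells are in series, so the same 0.2577 mol of electrons passes through the second cell.
2 H₂O → O₂ + 4 H⁺ + 4 e⁻ — 4 mol e⁻ per mol O₂, so n(O₂) = 0.2577/4 = 0.06443 mol.
V = nRT/P = (0.06443 × 8.314 × 358) / (127 × 10³) = 0.00151 m³ = 1.51 L.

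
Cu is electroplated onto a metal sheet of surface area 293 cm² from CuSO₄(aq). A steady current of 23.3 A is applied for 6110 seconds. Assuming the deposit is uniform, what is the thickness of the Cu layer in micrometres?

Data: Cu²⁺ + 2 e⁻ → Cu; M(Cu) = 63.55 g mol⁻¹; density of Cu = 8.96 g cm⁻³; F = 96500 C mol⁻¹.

179 μm

Q = I·t = 23.30 × 6110.0 = 142400 C; n(e⁻) = 1.475 mol.
n(Cu) = n(e⁻)/2 = 0.7376 mol, so m = 0.7376 × 63.55 = 46.88 g.
Volume = m/ρ = 46.88 / 8.96 = 5.232 cm³.
Thickness = V/A = 5.232 / 293 = 0.0179 cm = 179 μm.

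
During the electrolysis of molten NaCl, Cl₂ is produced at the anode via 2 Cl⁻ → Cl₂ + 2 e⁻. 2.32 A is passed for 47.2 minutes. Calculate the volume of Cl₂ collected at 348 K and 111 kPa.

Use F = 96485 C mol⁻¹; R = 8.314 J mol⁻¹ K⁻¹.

0.887 L

Q = I·t = 2.320 A × 2832.0 s = 6570 C.
n(e⁻) = Q/F = 6570 / 96485 = 0.06810 mol.
2 electrons are transferred per Cl₂ molecule, so n(Cl₂) = 0.06810 / 2 = 0.03405 mol.
V = nRT/P = (0.03405 × 8.314 × 348) / (111 × 10³ Pa) = 8.87 × 10⁻⁴ m³ = 0.887 L.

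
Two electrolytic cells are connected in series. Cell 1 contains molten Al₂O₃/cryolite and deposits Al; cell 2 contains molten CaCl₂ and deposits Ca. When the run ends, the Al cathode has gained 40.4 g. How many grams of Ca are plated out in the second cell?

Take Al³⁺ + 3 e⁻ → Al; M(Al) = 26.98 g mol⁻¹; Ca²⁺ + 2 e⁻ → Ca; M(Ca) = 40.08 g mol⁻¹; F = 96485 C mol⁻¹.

n(Al) = 40.4 / 26.98 = 1.497 mol.
Since Al³⁺ + 3 e⁻ → Al, n(e⁻) passed = 3 × 1.497 = 4.492 mol.
Cells in series carry the same charge, so the same 4.492 mol of electrons passes through cell 2.
Ca²⁺ + 2 e⁻ → Ca, so n(Ca) = 4.492 / 2 = 2.246 mol.
m(Ca) = 2.246 × 40.08 = 90.0 g.

90.0 g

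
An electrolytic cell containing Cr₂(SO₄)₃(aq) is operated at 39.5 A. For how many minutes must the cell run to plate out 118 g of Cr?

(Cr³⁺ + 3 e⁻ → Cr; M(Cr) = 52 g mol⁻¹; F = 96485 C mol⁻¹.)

n(Cr) = m/M = 118 / 52 = 2.269 mol.
Each Cr atom requires 3 electrons, so n(e⁻) = 3 × 2.269 = 6.808 mol.
Q = n(e⁻)·F = 6.808 × 96485 = 656800 C.
t = Q/I = 656800 / 39.50 A = 16630 s = 277 min.

277 min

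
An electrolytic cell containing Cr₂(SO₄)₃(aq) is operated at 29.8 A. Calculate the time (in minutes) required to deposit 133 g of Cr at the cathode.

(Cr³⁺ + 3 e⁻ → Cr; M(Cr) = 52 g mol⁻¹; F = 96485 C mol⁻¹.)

414 min

n(Cr) = m/M = 133 / 52 = 2.558 mol.
Each Cr atom requires 3 electrons, so n(e⁻) = 3 × 2.558 = 7.673 mol.
Q = n(e⁻)·F = 7.673 × 96485 = 740300 C.
t = Q/I = 740300 / 29.80 A = 24840 s = 414 min.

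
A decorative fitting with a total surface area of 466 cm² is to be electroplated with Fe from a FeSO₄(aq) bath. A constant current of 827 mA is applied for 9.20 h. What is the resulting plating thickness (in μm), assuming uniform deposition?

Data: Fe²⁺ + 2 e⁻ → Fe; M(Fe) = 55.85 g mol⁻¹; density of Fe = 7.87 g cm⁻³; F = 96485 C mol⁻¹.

Q = I·t = 0.8270 × 33120 = 27390 C; n(e⁻) = 0.2839 mol.
n(Fe) = n(e⁻)/2 = 0.1419 mol, so m = 0.1419 × 55.85 = 7.927 g.
Volume = m/ρ = 7.927 / 7.87 = 1.007 cm³.
Thickness = V/A = 1.007 / 466 = 0.00216 cm = 21.6 μm.

21.6 μm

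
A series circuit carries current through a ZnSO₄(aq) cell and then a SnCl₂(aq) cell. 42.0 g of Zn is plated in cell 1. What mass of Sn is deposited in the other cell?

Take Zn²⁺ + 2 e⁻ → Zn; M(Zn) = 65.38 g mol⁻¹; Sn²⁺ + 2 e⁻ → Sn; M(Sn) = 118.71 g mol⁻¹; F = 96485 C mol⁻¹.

n(Zn) = 42.0 / 65.38 = 0.6424 mol.
Since Zn²⁺ + 2 e⁻ → Zn, n(e⁻) passed = 2 × 0.6424 = 1.285 mol.
Cells in series carry the same charge, so the same 1.285 mol of electrons passes through cell 2.
Sn²⁺ + 2 e⁻ → Sn, so n(Sn) = 1.285 / 2 = 0.6424 mol.
m(Sn) = 0.6424 × 118.71 = 76.3 g.

76.3 g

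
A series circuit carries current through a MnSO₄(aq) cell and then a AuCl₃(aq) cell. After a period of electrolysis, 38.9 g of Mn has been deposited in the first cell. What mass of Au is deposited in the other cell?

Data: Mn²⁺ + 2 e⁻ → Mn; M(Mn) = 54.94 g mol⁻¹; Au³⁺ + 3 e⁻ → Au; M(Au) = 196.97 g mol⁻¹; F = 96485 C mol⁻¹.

n(Mn) = 38.9 / 54.94 = 0.7080 mol.
Since Mn²⁺ + 2 e⁻ → Mn, n(e⁻) passed = 2 × 0.7080 = 1.416 mol.
Cells in series carry the same charge, so the same 1.416 mol of electrons passes through cell 2.
Au³⁺ + 3 e⁻ → Au, so n(Au) = 1.416 / 3 = 0.4720 mol.
m(Au) = 0.4720 × 196.97 = 93.0 g.

93.0 g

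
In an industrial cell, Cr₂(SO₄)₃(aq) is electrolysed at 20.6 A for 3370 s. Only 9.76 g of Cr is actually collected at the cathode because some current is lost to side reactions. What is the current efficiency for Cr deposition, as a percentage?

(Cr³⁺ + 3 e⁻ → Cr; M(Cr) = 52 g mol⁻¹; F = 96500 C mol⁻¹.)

78.3 %

Q = I·t = 20.60 × 3370.0 = 69420 C; n(e⁻) = 69420/96500 = 0.7194 mol.
Theoretical n(Cr) = n(e⁻)/3 = 0.2398 mol, i.e. m_theo = 0.2398 × 52 = 12.47 g.
Efficiency = m_actual / m_theo = 9.76 / 12.47 = 78.3 %.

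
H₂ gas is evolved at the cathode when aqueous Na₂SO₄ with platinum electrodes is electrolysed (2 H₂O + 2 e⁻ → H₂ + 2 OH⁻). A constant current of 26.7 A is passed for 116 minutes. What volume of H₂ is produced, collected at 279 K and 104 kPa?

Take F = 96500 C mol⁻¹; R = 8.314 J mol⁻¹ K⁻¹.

21.5 L

Q = I·t = 26.70 A × 6960.0 s = 185800 C.
n(e⁻) = Q/F = 185800 / 96500 = 1.926 mol.
2 electrons are transferred per H₂ molecule, so n(H₂) = 1.926 / 2 = 0.9629 mol.
V = nRT/P = (0.9629 × 8.314 × 279) / (104 × 10³ Pa) = 0.0215 m³ = 21.5 L.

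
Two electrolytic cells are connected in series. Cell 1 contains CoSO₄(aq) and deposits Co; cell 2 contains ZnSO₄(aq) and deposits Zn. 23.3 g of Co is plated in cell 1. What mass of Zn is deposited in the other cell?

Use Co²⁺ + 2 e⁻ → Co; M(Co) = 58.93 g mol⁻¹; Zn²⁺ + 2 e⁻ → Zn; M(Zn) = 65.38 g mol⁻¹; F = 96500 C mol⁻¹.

n(Co) = 23.3 / 58.93 = 0.3954 mol.
Since Co²⁺ + 2 e⁻ → Co, n(e⁻) passed = 2 × 0.3954 = 0.7908 mol.
Cells in series carry the same charge, so the same 0.7908 mol of electrons passes through cell 2.
Zn²⁺ + 2 e⁻ → Zn, so n(Zn) = 0.7908 / 2 = 0.3954 mol.
m(Zn) = 0.3954 × 65.38 = 25.9 g.

25.9 g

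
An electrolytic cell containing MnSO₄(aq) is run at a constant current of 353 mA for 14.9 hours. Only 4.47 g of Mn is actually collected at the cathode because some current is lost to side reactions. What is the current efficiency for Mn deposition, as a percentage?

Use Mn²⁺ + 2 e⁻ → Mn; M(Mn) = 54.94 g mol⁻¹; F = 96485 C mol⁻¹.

Q = I·t = 0.3530 × 53640 = 18930 C; n(e⁻) = 18930/96485 = 0.1962 mol.
Theoretical n(Mn) = n(e⁻)/2 = 0.09812 mol, i.e. m_theo = 0.09812 × 54.94 = 5.391 g.
Efficiency = m_actual / m_theo = 4.47 / 5.391 = 82.9 %.

82.9 %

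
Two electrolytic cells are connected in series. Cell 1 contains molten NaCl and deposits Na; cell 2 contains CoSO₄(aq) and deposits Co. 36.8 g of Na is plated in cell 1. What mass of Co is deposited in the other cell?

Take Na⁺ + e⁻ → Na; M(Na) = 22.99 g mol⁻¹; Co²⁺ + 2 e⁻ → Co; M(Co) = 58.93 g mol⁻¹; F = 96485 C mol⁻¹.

47.2 g

n(Na) = 36.8 / 22.99 = 1.601 mol.
Since Na⁺ + e⁻ → Na, n(e⁻) passed = 1 × 1.601 = 1.601 mol.
Cells in series carry the same charge, so the same 1.601 mol of electrons passes through cell 2.
Co²⁺ + 2 e⁻ → Co, so n(Co) = 1.601 / 2 = 0.8003 mol.
m(Co) = 0.8003 × 58.93 = 47.2 g.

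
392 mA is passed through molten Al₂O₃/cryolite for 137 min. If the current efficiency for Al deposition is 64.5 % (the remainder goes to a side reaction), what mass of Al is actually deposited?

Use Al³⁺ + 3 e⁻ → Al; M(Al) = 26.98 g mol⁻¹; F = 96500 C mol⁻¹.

Q = I·t = 0.3920 × 8220.0 = 3222 C.
n(e⁻) = 3222/96500 = 0.03339 mol; theoretically n(Al) = 0.03339/3 = 0.01113 mol, m_theo = 0.3003 g.
At 64.5 % efficiency, m_actual = 0.645 × 0.3003 = 0.194 g.

0.194 g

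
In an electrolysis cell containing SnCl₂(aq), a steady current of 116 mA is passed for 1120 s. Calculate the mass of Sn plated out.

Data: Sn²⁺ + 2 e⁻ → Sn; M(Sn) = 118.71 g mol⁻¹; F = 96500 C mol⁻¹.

0.0799 g

Q = I·t = 0.1160 A × 1120.0 s = 129.9 C.
n(e⁻) = Q/F = 129.9 / 96500 = 0.001346 mol.
Sn²⁺ + 2 e⁻ → Sn, so n(Sn) = n(e⁻)/2 = 0.0006732 mol.
m = n·M = 0.0006732 × 118.71 = 0.0799 g.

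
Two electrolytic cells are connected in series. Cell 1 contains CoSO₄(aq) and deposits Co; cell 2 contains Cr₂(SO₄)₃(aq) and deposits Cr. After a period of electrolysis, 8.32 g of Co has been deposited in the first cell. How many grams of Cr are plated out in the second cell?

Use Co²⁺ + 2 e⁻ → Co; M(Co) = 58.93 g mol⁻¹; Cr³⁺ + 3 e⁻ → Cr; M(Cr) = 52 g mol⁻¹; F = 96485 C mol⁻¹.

n(Co) = 8.32 / 58.93 = 0.1412 mol.
Since Co²⁺ + 2 e⁻ → Co, n(e⁻) passed = 2 × 0.1412 = 0.2824 mol.
Cells in series carry the same charge, so the same 0.2824 mol of electrons passes through cell 2.
Cr³⁺ + 3 e⁻ → Cr, so n(Cr) = 0.2824 / 3 = 0.09412 mol.
m(Cr) = 0.09412 × 52 = 4.89 g.

4.89 g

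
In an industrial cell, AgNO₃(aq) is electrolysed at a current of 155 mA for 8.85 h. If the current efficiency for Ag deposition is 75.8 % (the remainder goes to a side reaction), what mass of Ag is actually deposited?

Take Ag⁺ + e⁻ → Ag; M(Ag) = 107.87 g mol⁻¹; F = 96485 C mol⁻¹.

Q = I·t = 0.1550 × 31860 = 4938 C.
n(e⁻) = 4938/96485 = 0.05118 mol; theoretically n(Ag) = 0.05118/1 = 0.05118 mol, m_theo = 5.521 g.
At 75.8 % efficiency, m_actual = 0.758 × 5.521 = 4.18 g.

4.18 g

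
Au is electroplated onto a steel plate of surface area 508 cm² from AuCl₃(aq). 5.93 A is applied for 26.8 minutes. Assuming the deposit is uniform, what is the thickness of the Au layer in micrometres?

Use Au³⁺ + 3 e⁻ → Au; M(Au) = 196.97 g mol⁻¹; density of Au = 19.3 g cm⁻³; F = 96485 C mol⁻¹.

6.62 μm

Q = I·t = 5.930 × 1608.0 = 9535 C; n(e⁻) = 0.09883 mol.
n(Au) = n(e⁻)/3 = 0.03294 mol, so m = 0.03294 × 196.97 = 6.489 g.
Volume = m/ρ = 6.489 / 19.3 = 0.3362 cm³.
Thickness = V/A = 0.3362 / 508 = 6.62 × 10⁻⁴ cm = 6.62 μm.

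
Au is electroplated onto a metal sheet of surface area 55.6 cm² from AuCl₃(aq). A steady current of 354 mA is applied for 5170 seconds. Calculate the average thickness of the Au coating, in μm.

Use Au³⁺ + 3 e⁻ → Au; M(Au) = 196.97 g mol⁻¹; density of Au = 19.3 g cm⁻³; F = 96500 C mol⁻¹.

Q = I·t = 0.3540 × 5170.0 = 1830 C; n(e⁻) = 0.01897 mol.
n(Au) = n(e⁻)/3 = 0.006322 mol, so m = 0.006322 × 196.97 = 1.245 g.
Volume = m/ρ = 1.245 / 19.3 = 0.06452 cm³.
Thickness = V/A = 0.06452 / 55.6 = 0.00116 cm = 11.6 μm.

11.6 μm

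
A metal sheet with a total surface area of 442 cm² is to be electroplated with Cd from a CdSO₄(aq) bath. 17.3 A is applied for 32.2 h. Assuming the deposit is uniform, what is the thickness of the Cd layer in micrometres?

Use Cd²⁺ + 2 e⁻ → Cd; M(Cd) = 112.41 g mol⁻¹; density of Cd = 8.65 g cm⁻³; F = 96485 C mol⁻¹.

3060 μm

Q = I·t = 17.30 × 115920 = 2005000 C; n(e⁻) = 20.78 mol.
n(Cd) = n(e⁻)/2 = 10.39 mol, so m = 10.39 × 112.41 = 1168 g.
Volume = m/ρ = 1168 / 8.65 = 135.1 cm³.
Thickness = V/A = 135.1 / 442 = 0.306 cm = 3060 μm.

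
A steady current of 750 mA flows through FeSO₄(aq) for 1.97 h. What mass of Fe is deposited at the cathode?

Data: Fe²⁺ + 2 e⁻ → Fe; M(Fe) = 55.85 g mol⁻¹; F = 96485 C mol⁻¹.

1.54 g

Q = I·t = 0.7500 A × 7092.0 s = 5319 C.
n(e⁻) = Q/F = 5319 / 96485 = 0.05513 mol.
Fe²⁺ + 2 e⁻ → Fe, so n(Fe) = n(e⁻)/2 = 0.02756 mol.
m = n·M = 0.02756 × 55.85 = 1.54 g.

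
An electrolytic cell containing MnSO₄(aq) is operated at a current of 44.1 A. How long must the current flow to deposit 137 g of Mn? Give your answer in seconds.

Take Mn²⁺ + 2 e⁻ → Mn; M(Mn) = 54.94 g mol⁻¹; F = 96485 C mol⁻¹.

n(Mn) = m/M = 137 / 54.94 = 2.494 mol.
Each Mn atom requires 2 electrons, so n(e⁻) = 2 × 2.494 = 4.987 mol.
Q = n(e⁻)·F = 4.987 × 96485 = 481200 C.
t = Q/I = 481200 / 44.10 A = 10910 s.

10900 s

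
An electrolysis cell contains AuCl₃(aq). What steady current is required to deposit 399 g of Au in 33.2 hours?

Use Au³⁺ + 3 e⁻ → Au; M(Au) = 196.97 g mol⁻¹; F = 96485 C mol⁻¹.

4.91 A

n(Au) = 399 / 196.97 = 2.026 mol.
n(e⁻) = 3 × 2.026 = 6.077 mol.
Q = n(e⁻)·F = 6.077 × 96485 = 586300 C.
I = Q/t = 586300 / 119520 s = 4.91 A.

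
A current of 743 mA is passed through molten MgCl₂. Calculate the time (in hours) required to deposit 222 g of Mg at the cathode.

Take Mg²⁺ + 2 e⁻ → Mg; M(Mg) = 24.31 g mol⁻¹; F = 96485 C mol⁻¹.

n(Mg) = m/M = 222 / 24.31 = 9.132 mol.
Each Mg atom requires 2 electrons, so n(e⁻) = 2 × 9.132 = 18.26 mol.
Q = n(e⁻)·F = 18.26 × 96485 = 1762000 C.
t = Q/I = 1762000 / 0.7430 A = 2372000 s = 659 h.

659 h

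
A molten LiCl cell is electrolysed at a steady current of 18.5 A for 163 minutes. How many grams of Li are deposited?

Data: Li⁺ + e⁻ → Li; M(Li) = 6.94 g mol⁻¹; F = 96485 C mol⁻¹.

Q = I·t = 18.50 A × 9780.0 s = 180900 C.
n(e⁻) = Q/F = 180900 / 96485 = 1.875 mol.
Li⁺ + e⁻ → Li, so n(Li) = n(e⁻)/1 = 1.875 mol.
m = n·M = 1.875 × 6.94 = 13.0 g.

13.0 g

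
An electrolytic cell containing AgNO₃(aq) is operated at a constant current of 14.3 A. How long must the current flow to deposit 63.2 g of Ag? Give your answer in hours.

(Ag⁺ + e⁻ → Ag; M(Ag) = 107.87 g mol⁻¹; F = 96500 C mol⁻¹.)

1.10 h

n(Ag) = m/M = 63.2 / 107.87 = 0.5859 mol.
Each Ag atom requires 1 electron, so n(e⁻) = 1 × 0.5859 = 0.5859 mol.
Q = n(e⁻)·F = 0.5859 × 96500 = 56540 C.
t = Q/I = 56540 / 14.30 A = 3954 s = 1.10 h.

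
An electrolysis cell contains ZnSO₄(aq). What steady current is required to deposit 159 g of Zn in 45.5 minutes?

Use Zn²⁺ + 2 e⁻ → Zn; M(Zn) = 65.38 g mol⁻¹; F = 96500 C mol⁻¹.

172 A

n(Zn) = 159 / 65.38 = 2.432 mol.
n(e⁻) = 2 × 2.432 = 4.864 mol.
Q = n(e⁻)·F = 4.864 × 96500 = 469400 C.
I = Q/t = 469400 / 2730.0 s = 172 A.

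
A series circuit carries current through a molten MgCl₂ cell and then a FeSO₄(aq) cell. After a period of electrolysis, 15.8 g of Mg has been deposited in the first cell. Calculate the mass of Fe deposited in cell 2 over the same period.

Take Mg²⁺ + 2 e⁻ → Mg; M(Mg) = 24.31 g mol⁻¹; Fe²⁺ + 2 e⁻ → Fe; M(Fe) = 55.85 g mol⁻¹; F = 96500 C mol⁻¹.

36.3 g

n(Mg) = 15.8 / 24.31 = 0.6499 mol.
Since Mg²⁺ + 2 e⁻ → Mg, n(e⁻) passed = 2 × 0.6499 = 1.300 mol.
Cells in series carry the same charge, so the same 1.300 mol of electrons passes through cell 2.
Fe²⁺ + 2 e⁻ → Fe, so n(Fe) = 1.300 / 2 = 0.6499 mol.
m(Fe) = 0.6499 × 55.85 = 36.3 g.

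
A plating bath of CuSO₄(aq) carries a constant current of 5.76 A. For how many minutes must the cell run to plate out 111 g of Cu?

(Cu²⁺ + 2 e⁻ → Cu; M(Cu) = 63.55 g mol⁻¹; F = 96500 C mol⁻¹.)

975 min

n(Cu) = m/M = 111 / 63.55 = 1.747 mol.
Each Cu atom requires 2 electrons, so n(e⁻) = 2 × 1.747 = 3.493 mol.
Q = n(e⁻)·F = 3.493 × 96500 = 337100 C.
t = Q/I = 337100 / 5.760 A = 58530 s = 975 min.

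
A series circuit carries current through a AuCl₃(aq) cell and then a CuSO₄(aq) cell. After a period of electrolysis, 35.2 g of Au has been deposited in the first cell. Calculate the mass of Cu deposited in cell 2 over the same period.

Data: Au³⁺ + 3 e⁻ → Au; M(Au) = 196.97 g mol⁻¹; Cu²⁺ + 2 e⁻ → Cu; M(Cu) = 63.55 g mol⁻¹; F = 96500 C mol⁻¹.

n(Au) = 35.2 / 196.97 = 0.1787 mol.
Since Au³⁺ + 3 e⁻ → Au, n(e⁻) passed = 3 × 0.1787 = 0.5361 mol.
Cells in series carry the same charge, so the same 0.5361 mol of electrons passes through cell 2.
Cu²⁺ + 2 e⁻ → Cu, so n(Cu) = 0.5361 / 2 = 0.2681 mol.
m(Cu) = 0.2681 × 63.55 = 17.0 g.

17.0 g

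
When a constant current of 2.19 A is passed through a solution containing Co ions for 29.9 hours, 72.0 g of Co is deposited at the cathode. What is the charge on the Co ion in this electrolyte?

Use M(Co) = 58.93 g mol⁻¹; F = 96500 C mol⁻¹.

+2

Q = I·t = 2.190 A × 107640 s = 235700 C, so n(e⁻) = 235700/96500 = 2.443 mol.
n(Co) deposited = 72.0 / 58.93 = 1.222 mol.
Electrons per atom = n(e⁻)/n(Co) = 2.443 / 1.222 = 2.00 ≈ 2, so the ion is Co²⁺.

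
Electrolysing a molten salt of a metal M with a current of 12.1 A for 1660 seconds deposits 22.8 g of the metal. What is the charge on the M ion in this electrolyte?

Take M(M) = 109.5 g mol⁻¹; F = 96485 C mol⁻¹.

+1

Q = I·t = 12.10 A × 1660.0 s = 20090 C, so n(e⁻) = 20090/96485 = 0.2082 mol.
n(M) deposited = 22.8 / 109.5 = 0.2082 mol.
Electrons per atom = n(e⁻)/n(M) = 0.2082 / 0.2082 = 1.00 ≈ 1, so the ion is M⁺.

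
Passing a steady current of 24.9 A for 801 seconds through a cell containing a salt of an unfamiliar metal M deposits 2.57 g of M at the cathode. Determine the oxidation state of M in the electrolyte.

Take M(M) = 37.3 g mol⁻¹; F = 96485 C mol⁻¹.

Q = I·t = 24.90 A × 801.00 s = 19940 C, so n(e⁻) = 19940/96485 = 0.2067 mol.
n(M) deposited = 2.57 / 37.3 = 0.06890 mol.
Electrons per atom = n(e⁻)/n(M) = 0.2067 / 0.06890 = 3.00 ≈ 3, so the ion is M³⁺.

+3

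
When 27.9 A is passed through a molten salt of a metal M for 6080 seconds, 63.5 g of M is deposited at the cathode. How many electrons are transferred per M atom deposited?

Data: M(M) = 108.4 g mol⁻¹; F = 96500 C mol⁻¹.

Q = I·t = 27.90 A × 6080.0 s = 169600 C, so n(e⁻) = 169600/96500 = 1.758 mol.
n(M) deposited = 63.5 / 108.4 = 0.5858 mol.
Electrons per atom = n(e⁻)/n(M) = 1.758 / 0.5858 = 3.00 ≈ 3, so the ion is M³⁺.

3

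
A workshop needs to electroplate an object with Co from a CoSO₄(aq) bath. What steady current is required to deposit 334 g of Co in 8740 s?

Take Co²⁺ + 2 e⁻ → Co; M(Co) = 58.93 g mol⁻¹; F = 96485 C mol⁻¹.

n(Co) = 334 / 58.93 = 5.668 mol.
n(e⁻) = 2 × 5.668 = 11.34 mol.
Q = n(e⁻)·F = 11.34 × 96485 = 1094000 C.
I = Q/t = 1094000 / 8740.0 s = 125 A.

125 A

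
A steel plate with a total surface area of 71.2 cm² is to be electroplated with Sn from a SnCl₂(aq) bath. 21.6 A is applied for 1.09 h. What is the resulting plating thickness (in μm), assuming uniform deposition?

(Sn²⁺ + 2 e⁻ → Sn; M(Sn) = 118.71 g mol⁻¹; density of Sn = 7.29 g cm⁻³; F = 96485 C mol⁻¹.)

1000 μm

Q = I·t = 21.60 × 3924.0 = 84760 C; n(e⁻) = 0.8785 mol.
n(Sn) = n(e⁻)/2 = 0.4392 mol, so m = 0.4392 × 118.71 = 52.14 g.
Volume = m/ρ = 52.14 / 7.29 = 7.152 cm³.
Thickness = V/A = 7.152 / 71.2 = 0.100 cm = 1000 μm.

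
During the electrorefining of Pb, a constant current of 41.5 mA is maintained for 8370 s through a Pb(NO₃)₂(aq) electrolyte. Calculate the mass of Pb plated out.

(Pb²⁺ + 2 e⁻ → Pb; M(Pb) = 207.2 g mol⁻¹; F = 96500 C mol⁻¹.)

0.373 g

Q = I·t = 0.04150 A × 8370.0 s = 347.4 C.
n(e⁻) = Q/F = 347.4 / 96500 = 0.003600 mol.
Pb²⁺ + 2 e⁻ → Pb, so n(Pb) = n(e⁻)/2 = 0.001800 mol.
m = n·M = 0.001800 × 207.2 = 0.373 g.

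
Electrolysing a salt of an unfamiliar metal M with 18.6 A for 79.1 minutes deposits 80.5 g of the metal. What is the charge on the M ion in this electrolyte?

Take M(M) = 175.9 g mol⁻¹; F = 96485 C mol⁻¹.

+2

Q = I·t = 18.60 A × 4746.0 s = 88280 C, so n(e⁻) = 88280/96485 = 0.9149 mol.
n(M) deposited = 80.5 / 175.9 = 0.4576 mol.
Electrons per atom = n(e⁻)/n(M) = 0.9149 / 0.4576 = 2.00 ≈ 2, so the ion is M²⁺.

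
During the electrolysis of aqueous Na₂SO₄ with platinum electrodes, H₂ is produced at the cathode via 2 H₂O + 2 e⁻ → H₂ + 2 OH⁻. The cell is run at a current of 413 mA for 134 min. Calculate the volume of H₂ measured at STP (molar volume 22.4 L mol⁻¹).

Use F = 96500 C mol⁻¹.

0.385 L

Q = I·t = 0.4130 A × 8040.0 s = 3321 C.
n(e⁻) = Q/F = 3321 / 96500 = 0.03441 mol.
2 electrons are transferred per H₂ molecule, so n(H₂) = 0.03441 / 2 = 0.01720 mol.
V = n × V_m = 0.01720 × 22.4 = 0.385 L.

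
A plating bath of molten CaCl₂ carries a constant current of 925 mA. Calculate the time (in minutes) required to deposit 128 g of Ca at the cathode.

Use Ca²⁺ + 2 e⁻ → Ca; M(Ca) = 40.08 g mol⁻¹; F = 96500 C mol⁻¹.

n(Ca) = m/M = 128 / 40.08 = 3.194 mol.
Each Ca atom requires 2 electrons, so n(e⁻) = 2 × 3.194 = 6.387 mol.
Q = n(e⁻)·F = 6.387 × 96500 = 616400 C.
t = Q/I = 616400 / 0.9250 A = 666300 s = 11100 min.

11100 min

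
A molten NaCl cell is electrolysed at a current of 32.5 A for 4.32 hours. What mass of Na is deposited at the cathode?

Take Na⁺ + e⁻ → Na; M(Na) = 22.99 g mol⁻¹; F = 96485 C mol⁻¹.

120 g

Q = I·t = 32.50 A × 15552 s = 505400 C.
n(e⁻) = Q/F = 505400 / 96485 = 5.239 mol.
Na⁺ + e⁻ → Na, so n(Na) = n(e⁻)/1 = 5.239 mol.
m = n·M = 5.239 × 22.99 = 120 g.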